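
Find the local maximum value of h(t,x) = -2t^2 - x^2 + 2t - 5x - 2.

∂h/∂t = -4t + 2 = 0 and ∂h/∂x = -2x - 5 = 0, so (t, x) = (1/2, -5/2).
The Hessian has h_{tt} = -4, h_{xx} = -2, h_{tx} = 0, giving D = 8 > 0 with h_{tt} < 0, so the point is a local maximum.
h(1/2, -5/2) = 19/4.

19/4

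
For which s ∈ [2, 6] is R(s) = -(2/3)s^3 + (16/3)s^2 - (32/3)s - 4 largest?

R'(s) = -2s^2 + (32/3)s - 32/3, whose only zero in [2, 6] is s = 4.
Evaluating at the critical points and endpoints: R(2) = -28/3, R(4) = -4, R(6) = -20.
Hence the absolute maximum is -4 at s = 4.

4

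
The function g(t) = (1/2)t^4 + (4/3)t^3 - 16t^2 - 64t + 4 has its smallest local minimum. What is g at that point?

-884/3

g'(t) = 2t^3 + 4t^2 - 32t - 64 = 0 at t = -4, -2, 4.
Second-derivative test with g''(t) = 6t^2 + 8t - 32: g''(-4) = 32 > 0 ⇒ local minimum; g''(-2) = -24 < 0 ⇒ local maximum; g''(4) = 96 > 0 ⇒ local minimum.
So the smallest local minimum value is g(4) = -884/3.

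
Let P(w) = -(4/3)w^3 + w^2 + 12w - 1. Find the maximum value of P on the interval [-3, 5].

P'(w) = -4w^2 + 2w + 12, which vanishes at w = -3/2 and w = 2.
Evaluating at the critical points and endpoints: P(-3) = 8; P(-3/2) = -49/4; P(2) = 49/3; P(5) = -248/3.
Hence the absolute maximum is 49/3 at w = 2.

49/3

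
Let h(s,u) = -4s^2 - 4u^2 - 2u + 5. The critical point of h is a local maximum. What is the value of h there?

∂h/∂s = -8s = 0 and ∂h/∂u = -8u - 2 = 0, so (s, u) = (0, -1/4).
The Hessian has h_{ss} = -8, h_{uu} = -8, h_{su} = 0, giving D = 64 > 0 with h_{ss} < 0, so the point is a local maximum.
h(0, -1/4) = 21/4.

21/4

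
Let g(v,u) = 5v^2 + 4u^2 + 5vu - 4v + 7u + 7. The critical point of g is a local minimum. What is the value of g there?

∂g/∂v = 10v + 5u - 4 = 0 and ∂g/∂u = 5v + 8u + 7 = 0, so (v, u) = (67/55, -18/11).
The Hessian has g_{vv} = 10, g_{uu} = 8, g_{vu} = 5, giving D = 55 > 0 with g_{vv} > 0, so the point is a local minimum.
g(67/55, -18/11) = -64/55.

-64/55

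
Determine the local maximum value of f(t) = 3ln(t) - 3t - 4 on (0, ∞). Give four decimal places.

-7.0000

f'(t) = 3/t − 3 = 0 gives t = 1.
f''(t) = -3/t², which is negative for t > 0, so this is a local maximum.
f(1) = 3·ln(1) - 3 - 4 ≈ -7.0000.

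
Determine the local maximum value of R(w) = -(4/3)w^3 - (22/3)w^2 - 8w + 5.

R'(w) = -4w^2 - (44/3)w - 8. Setting R'(w) = 0 gives w ∈ {-3, -2/3}.
Since R''(w) = -8w - 44/3, we get R''(-3) = 28/3 > 0 ⇒ local minimum; R''(-2/3) = -28/3 < 0 ⇒ local maximum.
The local maximum is R(-2/3) = 605/81.

605/81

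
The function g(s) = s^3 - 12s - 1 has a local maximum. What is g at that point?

15

g'(s) = 3s^2 - 12. Setting g'(s) = 0 gives s ∈ {-2, 2}.
Since g''(s) = 6s, we get g''(-2) = -12 < 0 ⇒ local maximum; g''(2) = 12 > 0 ⇒ local minimum.
The local maximum is g(-2) = 15.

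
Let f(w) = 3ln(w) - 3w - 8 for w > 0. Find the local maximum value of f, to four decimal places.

-11.0000

f'(w) = 3/w − 3 = 0 gives w = 1.
f''(w) = -3/w², which is negative for w > 0, so this is a local maximum.
f(1) = 3·ln(1) - 3 - 8 ≈ -11.0000.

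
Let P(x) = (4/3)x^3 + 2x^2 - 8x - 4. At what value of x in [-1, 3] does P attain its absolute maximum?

The derivative is 4x^2 + 4x - 8, whose only zero in [-1, 3] is x = 1.
Compare values at every candidate in [-1, 3]: P(-1) = 14/3; P(1) = -26/3; P(3) = 26.
Hence the absolute maximum is 26 at x = 3.

3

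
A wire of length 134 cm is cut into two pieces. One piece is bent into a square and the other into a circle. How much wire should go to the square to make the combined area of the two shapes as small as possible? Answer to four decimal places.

Let x be the length used for the square. Square side x/4; circle radius (134−x)/(2π).
A(x) = (x/4)² + π·((134−x)/(2π))² = x²/16 + (134−x)²/(4π) for 0 ≤ x ≤ 134. A'(x) = x/8 − (134−x)/(2π) = 0 gives x = 4·134/(π+4) ≈ 75.0533.
A'' = 1/8 + 1/(2π) > 0, so this gives the minimum combined area; x ≈ 75.0533 cm to the square.

75.0533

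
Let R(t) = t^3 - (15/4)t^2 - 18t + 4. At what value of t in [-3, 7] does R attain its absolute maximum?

R'(t) = 3t^2 - (15/2)t - 18, which vanishes at t = -3/2 and t = 4.
Candidates: R(-3) = -11/4, R(-3/2) = 307/16, R(4) = -64, R(7) = 149/4.
Hence the absolute maximum is 149/4 at t = 7.

7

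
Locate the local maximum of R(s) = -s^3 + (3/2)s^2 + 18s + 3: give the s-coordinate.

3

R'(s) = -3s^2 + 3s + 18. Setting R'(s) = 0 gives s ∈ {-2, 3}.
Second-derivative test with R''(s) = -6s + 3: R''(-2) = 15 > 0 ⇒ local minimum; R''(3) = -15 < 0 ⇒ local maximum.
The local maximum is R(3) = 87/2.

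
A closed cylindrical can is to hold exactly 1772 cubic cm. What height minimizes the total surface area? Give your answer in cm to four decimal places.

13.1157

With radius r and height h, πr²h = 1772 so h = 1772/(πr²), and S(r) = 2πr² + 2πrh = 2πr² + 2·1772/r.
S'(r) = 4πr − 2·1772/r² = 0 ⇒ r³ = 1772/(2π), so r ≈ 6.5578 and h = 2r ≈ 13.1157.
S''(r) = 4π + 4·1772/r³ > 0, so this is the minimum; S ≈ 810.6319.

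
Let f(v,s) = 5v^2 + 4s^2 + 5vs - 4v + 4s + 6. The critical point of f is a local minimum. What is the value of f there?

106/55

∂f/∂v = 10v + 5s - 4 = 0 and ∂f/∂s = 5v + 8s + 4 = 0, so (v, s) = (52/55, -12/11).
The Hessian has f_{vv} = 10, f_{ss} = 8, f_{vs} = 5, giving D = 55 > 0 with f_{vv} > 0, so the point is a local minimum.
f(52/55, -12/11) = 106/55.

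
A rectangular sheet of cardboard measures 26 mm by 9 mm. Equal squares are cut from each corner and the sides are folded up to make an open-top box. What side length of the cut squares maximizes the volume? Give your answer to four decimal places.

With cut size x, the volume is V(x) = x(26 − 2x)(9 − 2x) for 0 < x < 4.5.
V'(x) = 12x^2 − 140x + 234. Setting V'(x) = 0 gives x ≈ 2.0218 (the root in (0, 4.5)).
V''(x) = 24x − 140 is negative there, so this is the maximum; V ≈ 220.0218.

2.0218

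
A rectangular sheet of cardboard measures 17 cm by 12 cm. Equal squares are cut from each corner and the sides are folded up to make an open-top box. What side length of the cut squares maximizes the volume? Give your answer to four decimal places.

2.3112

With cut size x, the volume is V(x) = x(17 − 2x)(12 − 2x) for 0 < x < 6.
V'(x) = 12x^2 − 116x + 204. Setting V'(x) = 0 gives x ≈ 2.3112 (the root in (0, 6)).
V''(x) = 24x − 116 is negative there, so this is the maximum; V ≈ 211.0518.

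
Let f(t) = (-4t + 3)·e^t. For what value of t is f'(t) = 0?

By the product rule, f'(t) = (-4t - 1)·e^t. Since e^t > 0, the only critical point is t = -1/4.
f''(-1/4) has the same sign as -4 < 0, so this is a local maximum.
f(-1/4) = (4)·e^(-1/4) ≈ 3.1152.

-1/4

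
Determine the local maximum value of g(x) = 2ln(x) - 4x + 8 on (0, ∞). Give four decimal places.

g'(x) = 2/x − 4 = 0 gives x = 1/2.
g''(x) = -2/x², which is negative for x > 0, so this is a local maximum.
g(1/2) = 2·ln(1/2) - 2 + 8 ≈ 4.6137.

4.6137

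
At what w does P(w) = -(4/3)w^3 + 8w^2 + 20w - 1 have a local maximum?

5

P'(w) = -4w^2 + 16w + 20 = 0 at w = -1, 5.
Since P''(w) = -8w + 16, we get P''(-1) = 24 > 0 ⇒ local minimum; P''(5) = -24 < 0 ⇒ local maximum.
So the local maximum value is P(5) = 397/3.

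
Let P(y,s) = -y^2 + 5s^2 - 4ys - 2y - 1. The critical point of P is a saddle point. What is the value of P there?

∂P/∂y = -2y - 4s - 2 = 0 and ∂P/∂s = -4y + 10s = 0, so (y, s) = (-5/9, -2/9).
The Hessian has P_{yy} = -2, P_{ss} = 10, P_{ys} = -4, giving D = -36 < 0, so the point is a saddle point.
P(-5/9, -2/9) = -4/9.

-4/9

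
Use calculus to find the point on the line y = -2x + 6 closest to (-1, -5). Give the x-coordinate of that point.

Minimize D(x)^2 = (x + 1)^2 + (-2x + 11)^2.
d/dx[D^2] = 2(x + 1) + 2·(-2)·(-2x + 11) = 0 ⇒ x = 21/5.
Then y = -12/5 and the distance is √(169/5) ≈ 5.8138.

21/5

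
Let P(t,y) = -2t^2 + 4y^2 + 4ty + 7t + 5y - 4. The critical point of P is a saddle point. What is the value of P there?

∂P/∂t = -4t + 4y + 7 = 0 and ∂P/∂y = 4t + 8y + 5 = 0, so (t, y) = (3/4, -1).
The Hessian has P_{tt} = -4, P_{yy} = 8, P_{ty} = 4, giving D = -48 < 0, so the point is a saddle point.
P(3/4, -1) = -31/8.

-31/8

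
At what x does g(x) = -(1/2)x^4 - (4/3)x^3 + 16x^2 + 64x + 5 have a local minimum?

-2

g'(x) = -2x^3 - 4x^2 + 32x + 64 = 0 at x = -4, -2, 4.
Second-derivative test with g''(x) = -6x^2 - 8x + 32: g''(-4) = -32 < 0 ⇒ local maximum; g''(-2) = 24 > 0 ⇒ local minimum; g''(4) = -96 < 0 ⇒ local maximum.
So the local minimum value is g(-2) = -169/3.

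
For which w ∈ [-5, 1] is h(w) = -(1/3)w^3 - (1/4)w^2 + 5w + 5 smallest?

-5/2

Differentiating, h'(w) = -w^2 - (1/2)w + 5; whose only zero in [-5, 1] is w = -5/2.
Candidates: h(-5) = 185/12, h(-5/2) = -185/48, h(1) = 113/12.
So the minimum is h(-5/2) = -185/48.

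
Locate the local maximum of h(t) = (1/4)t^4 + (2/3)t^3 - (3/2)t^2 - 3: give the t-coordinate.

0

h'(t) = t^3 + 2t^2 - 3t. Setting h'(t) = 0 gives t ∈ {-3, 0, 1}.
h''(t) = 3t^2 + 4t - 3. h''(-3) = 12 > 0 ⇒ local minimum; h''(0) = -3 < 0 ⇒ local maximum; h''(1) = 4 > 0 ⇒ local minimum.
So the local maximum value is h(0) = -3.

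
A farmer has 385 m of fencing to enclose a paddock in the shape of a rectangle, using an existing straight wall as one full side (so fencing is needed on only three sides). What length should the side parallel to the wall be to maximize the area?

385/2

Let the sides perpendicular to the wall have length x and the parallel side y, so 2x + y = 385 and the area is A = xy = x(385 − 2x).
A'(x) = 385 − 4x = 0 gives x = 385/4, and A''(x) = −4 < 0 confirms a maximum.
Then y = 385 − 2·385/4 = 385/2 and A = 148225/8.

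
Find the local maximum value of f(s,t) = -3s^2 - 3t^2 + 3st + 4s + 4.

52/9

∂f/∂s = -6s + 3t + 4 = 0 and ∂f/∂t = 3s - 6t = 0, so (s, t) = (8/9, 4/9).
The Hessian has f_{ss} = -6, f_{tt} = -6, f_{st} = 3, giving D = 27 > 0 with f_{ss} < 0, so the point is a local maximum.
f(8/9, 4/9) = 52/9.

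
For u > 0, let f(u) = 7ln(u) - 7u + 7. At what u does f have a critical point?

f'(u) = 7/u − 7 = 0 gives u = 1.
f''(u) = -7/u², which is negative for u > 0, so this is a local maximum.
f(1) = 7·ln(1) - 7 + 7 ≈ 0.0000.

1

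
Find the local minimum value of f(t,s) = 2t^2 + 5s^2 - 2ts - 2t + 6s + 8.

55/9

∂f/∂t = 4t - 2s - 2 = 0 and ∂f/∂s = -2t + 10s + 6 = 0, so (t, s) = (2/9, -5/9).
The Hessian has f_{tt} = 4, f_{ss} = 10, f_{ts} = -2, giving D = 36 > 0 with f_{tt} > 0, so the point is a local minimum.
f(2/9, -5/9) = 55/9.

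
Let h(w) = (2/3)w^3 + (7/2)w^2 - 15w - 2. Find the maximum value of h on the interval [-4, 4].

The derivative is 2w^2 + 7w - 15, whose only zero in [-4, 4] is w = 3/2.
Compare values at every candidate in [-4, 4]: h(-4) = 214/3,  h(3/2) = -115/8,  h(4) = 110/3.
Hence the absolute maximum is 214/3 at w = -4.

214/3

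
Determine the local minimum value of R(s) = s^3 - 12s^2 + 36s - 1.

-1

R'(s) = 3s^2 - 24s + 36. Setting R'(s) = 0 gives s ∈ {2, 6}.
R''(s) = 6s - 24. R''(2) = -12 < 0 ⇒ local maximum; R''(6) = 12 > 0 ⇒ local minimum.
The local minimum is R(6) = -1.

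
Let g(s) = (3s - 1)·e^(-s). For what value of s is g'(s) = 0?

4/3

By the product rule, g'(s) = (-3s + 4)·e^(-s). Since e^(-s) > 0, the only critical point is s = 4/3.
g''(4/3) has the same sign as -3 < 0, so this is a local maximum.
g(4/3) = (3)·e^(-4/3) ≈ 0.7908.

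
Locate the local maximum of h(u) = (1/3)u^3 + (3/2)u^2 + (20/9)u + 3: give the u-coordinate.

Critical points: h'(u) = u^2 + 3u + 20/9 vanishes at u = -5/3, -4/3.
h''(u) = 2u + 3. h''(-5/3) = -1/3 < 0 ⇒ local maximum; h''(-4/3) = 1/3 > 0 ⇒ local minimum.
Thus h has its local maximum at u = -5/3, with value 311/162.

-5/3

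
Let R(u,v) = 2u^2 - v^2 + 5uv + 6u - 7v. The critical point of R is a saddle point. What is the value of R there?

∂R/∂u = 4u + 5v + 6 = 0 and ∂R/∂v = 5u - 2v - 7 = 0, so (u, v) = (23/33, -58/33).
The Hessian has R_{uu} = 4, R_{vv} = -2, R_{uv} = 5, giving D = -33 < 0, so the point is a saddle point.
R(23/33, -58/33) = 272/33.

272/33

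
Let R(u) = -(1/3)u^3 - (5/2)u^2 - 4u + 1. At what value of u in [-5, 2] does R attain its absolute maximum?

R'(u) = -u^2 - 5u - 4, which vanishes at u = -4 and u = -1.
Evaluating at the critical points and endpoints: R(-5) = 1/6, R(-4) = -5/3, R(-1) = 17/6, R(2) = -59/3.
So the maximum is R(-1) = 17/6.

-1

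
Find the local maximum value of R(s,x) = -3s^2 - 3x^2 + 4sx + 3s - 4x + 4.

∂R/∂s = -6s + 4x + 3 = 0 and ∂R/∂x = 4s - 6x - 4 = 0, so (s, x) = (1/10, -3/5).
The Hessian has R_{ss} = -6, R_{xx} = -6, R_{sx} = 4, giving D = 20 > 0 with R_{ss} < 0, so the point is a local maximum.
R(1/10, -3/5) = 107/20.

107/20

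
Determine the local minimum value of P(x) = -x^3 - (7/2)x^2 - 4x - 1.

13/27

P'(x) = -3x^2 - 7x - 4. Setting P'(x) = 0 gives x ∈ {-4/3, -1}.
Since P''(x) = -6x - 7, we get P''(-4/3) = 1 > 0 ⇒ local minimum; P''(-1) = -1 < 0 ⇒ local maximum.
Thus P has its local minimum at x = -4/3, with value 13/27.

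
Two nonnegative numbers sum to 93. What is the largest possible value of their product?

With x + y = 93, the product is P(x) = x(93 − x).
P'(x) = 93 − 2x = 0 gives x = 93/2; P'' = −2 < 0, so this is the maximum.
P = 93/2·93/2 = 8649/4.

8649/4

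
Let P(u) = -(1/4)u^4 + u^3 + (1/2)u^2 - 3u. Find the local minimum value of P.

-7/4

P'(u) = -u^3 + 3u^2 + u - 3. Setting P'(u) = 0 gives u ∈ {-1, 1, 3}.
P''(u) = -3u^2 + 6u + 1. P''(-1) = -8 < 0 ⇒ local maximum; P''(1) = 4 > 0 ⇒ local minimum; P''(3) = -8 < 0 ⇒ local maximum.
So the local minimum value is P(1) = -7/4.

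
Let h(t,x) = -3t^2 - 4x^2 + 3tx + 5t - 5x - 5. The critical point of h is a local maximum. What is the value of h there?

∂h/∂t = -6t + 3x + 5 = 0 and ∂h/∂x = 3t - 8x - 5 = 0, so (t, x) = (25/39, -5/13).
The Hessian has h_{tt} = -6, h_{xx} = -8, h_{tx} = 3, giving D = 39 > 0 with h_{tt} < 0, so the point is a local maximum.
h(25/39, -5/13) = -95/39.

-95/39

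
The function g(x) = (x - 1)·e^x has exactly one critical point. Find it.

0

g'(x) = 1·e^x + (x - 1)·1·e^x = (x)·e^x. Since e^x > 0, the only critical point is x = 0.
g''(0) has the same sign as 1 > 0, so this is a local minimum.
g(0) = (-1)·e^(0) ≈ -1.0000.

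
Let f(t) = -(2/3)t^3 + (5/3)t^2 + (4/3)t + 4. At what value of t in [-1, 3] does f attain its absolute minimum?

Differentiating, f'(t) = -2t^2 + (10/3)t + 4/3; which vanishes at t = -1/3 and t = 2.
Candidates: f(-1) = 5; f(-1/3) = 305/81; f(2) = 8; f(3) = 5.
So the minimum is f(-1/3) = 305/81.

-1/3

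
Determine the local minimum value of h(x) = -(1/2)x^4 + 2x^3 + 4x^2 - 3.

h'(x) = -2x^3 + 6x^2 + 8x. Setting h'(x) = 0 gives x ∈ {-1, 0, 4}.
Second-derivative test with h''(x) = -6x^2 + 12x + 8: h''(-1) = -10 < 0 ⇒ local maximum; h''(0) = 8 > 0 ⇒ local minimum; h''(4) = -40 < 0 ⇒ local maximum.
The local minimum is h(0) = -3.

-3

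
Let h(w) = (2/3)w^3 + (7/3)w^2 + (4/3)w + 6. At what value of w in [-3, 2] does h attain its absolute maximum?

The derivative is 2w^2 + (14/3)w + 4/3, which vanishes at w = -2 and w = -1/3.
Evaluating at the critical points and endpoints: h(-3) = 5; h(-2) = 22/3; h(-1/3) = 469/81; h(2) = 70/3.
Hence the absolute maximum is 70/3 at w = 2.

2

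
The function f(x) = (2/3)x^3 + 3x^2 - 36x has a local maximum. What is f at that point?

Critical points: f'(x) = 2x^2 + 6x - 36 vanishes at x = -6, 3.
f''(x) = 4x + 6. f''(-6) = -18 < 0 ⇒ local maximum; f''(3) = 18 > 0 ⇒ local minimum.
The local maximum is f(-6) = 180.

180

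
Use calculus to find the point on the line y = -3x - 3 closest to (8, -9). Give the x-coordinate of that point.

Minimize D(x)^2 = (x - 8)^2 + (-3x + 6)^2.
d/dx[D^2] = 2(x - 8) + 2·(-3)·(-3x + 6) = 0 ⇒ x = 13/5.
Then y = -54/5 and the distance is √(162/5) ≈ 5.6921.

13/5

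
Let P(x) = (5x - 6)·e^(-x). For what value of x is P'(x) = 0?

P'(x) = 5·e^(-x) + (5x - 6)·(-1)·e^(-x) = (-5x + 11)·e^(-x). Since e^(-x) > 0, the only critical point is x = 11/5.
P''(11/5) has the same sign as -5 < 0, so this is a local maximum.
P(11/5) = (5)·e^(-11/5) ≈ 0.5540.

11/5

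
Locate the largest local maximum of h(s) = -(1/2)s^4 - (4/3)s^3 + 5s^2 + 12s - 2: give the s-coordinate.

h'(s) = -2s^3 - 4s^2 + 10s + 12 = 0 at s = -3, -1, 2.
h''(s) = -6s^2 - 8s + 10. h''(-3) = -20 < 0 ⇒ local maximum; h''(-1) = 12 > 0 ⇒ local minimum; h''(2) = -30 < 0 ⇒ local maximum.
The largest local maximum is h(2) = 70/3.

2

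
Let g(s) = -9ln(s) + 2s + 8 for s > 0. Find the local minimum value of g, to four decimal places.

g'(s) = -9/s + 2 = 0 gives s = 9/2.
g''(s) = 9/s², which is positive for s > 0, so this is a local minimum.
g(9/2) = -9·ln(9/2) + 9 + 8 ≈ 3.4633.

3.4633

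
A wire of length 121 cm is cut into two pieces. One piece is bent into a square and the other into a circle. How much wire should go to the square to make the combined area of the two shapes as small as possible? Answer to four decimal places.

67.7720

Let x be the length used for the square. Square side x/4; circle radius (121−x)/(2π).
A(x) = (x/4)² + π·((121−x)/(2π))² = x²/16 + (121−x)²/(4π) for 0 ≤ x ≤ 121. A'(x) = x/8 − (121−x)/(2π) = 0 gives x = 4·121/(π+4) ≈ 67.7720.
A'' = 1/8 + 1/(2π) > 0, so this gives the minimum combined area; x ≈ 67.7720 cm to the square.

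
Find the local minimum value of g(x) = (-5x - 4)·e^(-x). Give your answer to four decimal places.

-4.0937

Differentiating with the product rule gives g'(x) = (5x - 1)·e^(-x). Since e^(-x) > 0, the only critical point is x = 1/5.
g''(1/5) has the same sign as 5 > 0, so this is a local minimum.
g(1/5) = (-5)·e^(-1/5) ≈ -4.0937.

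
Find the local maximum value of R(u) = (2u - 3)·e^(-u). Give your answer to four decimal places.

R'(u) = 2·e^(-u) + (2u - 3)·(-1)·e^(-u) = (-2u + 5)·e^(-u). Since e^(-u) > 0, the only critical point is u = 5/2.
R''(5/2) has the same sign as -2 < 0, so this is a local maximum.
R(5/2) = (2)·e^(-5/2) ≈ 0.1642.

0.1642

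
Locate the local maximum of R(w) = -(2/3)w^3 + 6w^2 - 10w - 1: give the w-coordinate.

R'(w) = -2w^2 + 12w - 10 = 0 at w = 1, 5.
R''(w) = -4w + 12. R''(1) = 8 > 0 ⇒ local minimum; R''(5) = -8 < 0 ⇒ local maximum.
Thus R has its local maximum at w = 5, with value 47/3.

5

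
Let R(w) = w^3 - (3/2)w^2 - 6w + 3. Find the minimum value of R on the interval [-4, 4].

-61

The derivative is 3w^2 - 3w - 6, which vanishes at w = -1 and w = 2.
Candidates: R(-4) = -61, R(-1) = 13/2, R(2) = -7, R(4) = 19.
So the minimum is R(-4) = -61.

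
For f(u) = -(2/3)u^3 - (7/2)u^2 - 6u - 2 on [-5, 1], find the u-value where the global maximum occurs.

The derivative is -2u^2 - 7u - 6, which vanishes at u = -2 and u = -3/2.
Evaluating at the critical points and endpoints: f(-5) = 143/6,  f(-2) = 4/3,  f(-3/2) = 11/8,  f(1) = -73/6.
Hence the absolute maximum is 143/6 at u = -5.

-5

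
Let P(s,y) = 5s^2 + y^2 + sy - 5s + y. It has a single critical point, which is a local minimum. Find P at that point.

-35/19

∂P/∂s = 10s + y - 5 = 0 and ∂P/∂y = s + 2y + 1 = 0, so (s, y) = (11/19, -15/19).
The Hessian has P_{ss} = 10, P_{yy} = 2, P_{sy} = 1, giving D = 19 > 0 with P_{ss} > 0, so the point is a local minimum.
P(11/19, -15/19) = -35/19.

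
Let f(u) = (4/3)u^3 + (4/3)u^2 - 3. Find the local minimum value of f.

f'(u) = 4u^2 + (8/3)u. Setting f'(u) = 0 gives u ∈ {-2/3, 0}.
Since f''(u) = 8u + 8/3, we get f''(-2/3) = -8/3 < 0 ⇒ local maximum; f''(0) = 8/3 > 0 ⇒ local minimum.
So the local minimum value is f(0) = -3.

-3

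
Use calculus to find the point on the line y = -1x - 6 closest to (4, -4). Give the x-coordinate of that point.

Minimize D(x)^2 = (x - 4)^2 + (-x - 2)^2.
d/dx[D^2] = 2(x - 4) + 2·(-1)·(-x - 2) = 0 ⇒ x = 1.
Then y = -7 and the distance is √(18) ≈ 4.2426.

1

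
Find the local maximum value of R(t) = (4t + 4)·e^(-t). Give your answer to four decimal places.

4.0000

By the product rule, R'(t) = (-4t)·e^(-t). Since e^(-t) > 0, the only critical point is t = 0.
R''(0) has the same sign as -4 < 0, so this is a local maximum.
R(0) = (4)·e^(0) ≈ 4.0000.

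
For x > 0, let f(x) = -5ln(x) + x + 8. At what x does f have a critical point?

5

f'(x) = -5/x + 1 = 0 gives x = 5.
f''(x) = 5/x², which is positive for x > 0, so this is a local minimum.
f(5) = -5·ln(5) + 5 + 8 ≈ 4.9528.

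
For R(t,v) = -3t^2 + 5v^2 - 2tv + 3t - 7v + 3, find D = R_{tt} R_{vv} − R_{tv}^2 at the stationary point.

∂R/∂t = -6t - 2v + 3 = 0 and ∂R/∂v = -2t + 10v - 7 = 0, so (t, v) = (1/4, 3/4).
The Hessian has R_{tt} = -6, R_{vv} = 10, R_{tv} = -2, giving D = -64 < 0, so the point is a saddle point.
D = (-6)·(10) − (-2)^2 = -64.

-64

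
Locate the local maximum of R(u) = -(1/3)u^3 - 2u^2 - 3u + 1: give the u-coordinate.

-1

R'(u) = -u^2 - 4u - 3. Setting R'(u) = 0 gives u ∈ {-3, -1}.
R''(u) = -2u - 4. R''(-3) = 2 > 0 ⇒ local minimum; R''(-1) = -2 < 0 ⇒ local maximum.
The local maximum is R(-1) = 7/3.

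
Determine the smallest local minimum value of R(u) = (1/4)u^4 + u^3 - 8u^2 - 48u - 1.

R'(u) = u^3 + 3u^2 - 16u - 48. Setting R'(u) = 0 gives u ∈ {-4, -3, 4}.
Since R''(u) = 3u^2 + 6u - 16, we get R''(-4) = 8 > 0 ⇒ local minimum; R''(-3) = -7 < 0 ⇒ local maximum; R''(4) = 56 > 0 ⇒ local minimum.
The smallest local minimum is R(4) = -193.

-193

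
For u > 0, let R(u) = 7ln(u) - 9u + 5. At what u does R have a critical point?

R'(u) = 7/u − 9 = 0 gives u = 7/9.
R''(u) = -7/u², which is negative for u > 0, so this is a local maximum.
R(7/9) = 7·ln(7/9) - 7 + 5 ≈ -3.7592.

7/9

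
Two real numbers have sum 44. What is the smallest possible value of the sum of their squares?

968

With a + b = 44, a^2 + b^2 = a^2 + (44 − a)^2.
The derivative 2a − 2(44 − a) = 4a − 88 vanishes at a = 22; second derivative 4 > 0, a minimum.
The minimum is 2·(22)^2 = 968.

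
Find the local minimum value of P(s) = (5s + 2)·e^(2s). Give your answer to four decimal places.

By the product rule, P'(s) = (10s + 9)·e^(2s). Since e^(2s) > 0, the only critical point is s = -9/10.
P''(-9/10) has the same sign as 10 > 0, so this is a local minimum.
P(-9/10) = (-5/2)·e^(-9/5) ≈ -0.4132.

-0.4132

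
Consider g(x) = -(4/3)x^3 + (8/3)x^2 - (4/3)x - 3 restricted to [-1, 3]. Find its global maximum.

g'(x) = -4x^2 + (16/3)x - 4/3, which vanishes at x = 1/3 and x = 1.
Evaluating at the critical points and endpoints: g(-1) = 7/3; g(1/3) = -259/81; g(1) = -3; g(3) = -19.
Hence the absolute maximum is 7/3 at x = -1.

7/3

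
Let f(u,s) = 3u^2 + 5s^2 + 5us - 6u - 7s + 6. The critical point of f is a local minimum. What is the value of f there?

93/35

∂f/∂u = 6u + 5s - 6 = 0 and ∂f/∂s = 5u + 10s - 7 = 0, so (u, s) = (5/7, 12/35).
The Hessian has f_{uu} = 6, f_{ss} = 10, f_{us} = 5, giving D = 35 > 0 with f_{uu} > 0, so the point is a local minimum.
f(5/7, 12/35) = 93/35.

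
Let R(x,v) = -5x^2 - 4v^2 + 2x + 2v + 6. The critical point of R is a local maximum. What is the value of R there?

∂R/∂x = -10x + 2 = 0 and ∂R/∂v = -8v + 2 = 0, so (x, v) = (1/5, 1/4).
The Hessian has R_{xx} = -10, R_{vv} = -8, R_{xv} = 0, giving D = 80 > 0 with R_{xx} < 0, so the point is a local maximum.
R(1/5, 1/4) = 129/20.

129/20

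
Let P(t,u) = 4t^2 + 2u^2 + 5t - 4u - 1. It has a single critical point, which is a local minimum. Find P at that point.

-73/16

∂P/∂t = 8t + 5 = 0 and ∂P/∂u = 4u - 4 = 0, so (t, u) = (-5/8, 1).
The Hessian has P_{tt} = 8, P_{uu} = 4, P_{tu} = 0, giving D = 32 > 0 with P_{tt} > 0, so the point is a local minimum.
P(-5/8, 1) = -73/16.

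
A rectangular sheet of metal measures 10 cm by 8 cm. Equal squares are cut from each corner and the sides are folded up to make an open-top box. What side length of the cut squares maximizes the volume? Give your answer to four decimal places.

1.4725

With cut size x, the volume is V(x) = x(10 − 2x)(8 − 2x) for 0 < x < 4.
V'(x) = 12x^2 − 72x + 80. Setting V'(x) = 0 gives x ≈ 1.4725 (the root in (0, 4)).
V''(x) = 24x − 72 is negative there, so this is the maximum; V ≈ 52.5138.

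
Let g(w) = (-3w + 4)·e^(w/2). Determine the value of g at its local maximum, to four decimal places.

4.2992

g'(w) = (-3)·e^(w/2) + (-3w + 4)·(1/2)·e^(w/2) = (-(3/2)w - 1)·e^(w/2). Since e^(w/2) > 0, the only critical point is w = -2/3.
g''(-2/3) has the same sign as -3/2 < 0, so this is a local maximum.
g(-2/3) = (6)·e^(-1/3) ≈ 4.2992.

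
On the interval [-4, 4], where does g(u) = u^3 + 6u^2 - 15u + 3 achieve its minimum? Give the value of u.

g'(u) = 3u^2 + 12u - 15, whose only zero in [-4, 4] is u = 1.
Compare values at every candidate in [-4, 4]: g(-4) = 95; g(1) = -5; g(4) = 103.
So the minimum is g(1) = -5.

1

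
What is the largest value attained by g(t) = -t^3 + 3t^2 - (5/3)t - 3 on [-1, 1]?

8/3

The derivative is -3t^2 + 6t - 5/3, whose only zero in [-1, 1] is t = 1/3.
Evaluating at the critical points and endpoints: g(-1) = 8/3, g(1/3) = -88/27, g(1) = -8/3.
So the maximum is g(-1) = 8/3.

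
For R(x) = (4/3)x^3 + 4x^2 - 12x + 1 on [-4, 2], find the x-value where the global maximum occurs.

Differentiating, R'(x) = 4x^2 + 8x - 12; which vanishes at x = -3 and x = 1.
Evaluating at the critical points and endpoints: R(-4) = 83/3,  R(-3) = 37,  R(1) = -17/3,  R(2) = 11/3.
The maximum over the interval is 37, attained at x = -3.

-3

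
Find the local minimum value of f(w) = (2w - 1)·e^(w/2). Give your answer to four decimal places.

By the product rule, f'(w) = (w + 3/2)·e^(w/2). Since e^(w/2) > 0, the only critical point is w = -3/2.
f''(-3/2) has the same sign as 1 > 0, so this is a local minimum.
f(-3/2) = (-4)·e^(-3/4) ≈ -1.8895.

-1.8895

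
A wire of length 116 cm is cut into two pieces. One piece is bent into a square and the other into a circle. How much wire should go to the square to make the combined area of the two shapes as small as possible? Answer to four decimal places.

64.9715

Let x be the length used for the square. Square side x/4; circle radius (116−x)/(2π).
A(x) = (x/4)² + π·((116−x)/(2π))² = x²/16 + (116−x)²/(4π) for 0 ≤ x ≤ 116. A'(x) = x/8 − (116−x)/(2π) = 0 gives x = 4·116/(π+4) ≈ 64.9715.
A'' = 1/8 + 1/(2π) > 0, so this gives the minimum combined area; x ≈ 64.9715 cm to the square.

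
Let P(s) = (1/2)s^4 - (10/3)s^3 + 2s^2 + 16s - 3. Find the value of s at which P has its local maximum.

2

P'(s) = 2s^3 - 10s^2 + 4s + 16 = 0 at s = -1, 2, 4.
Since P''(s) = 6s^2 - 20s + 4, we get P''(-1) = 30 > 0 ⇒ local minimum; P''(2) = -12 < 0 ⇒ local maximum; P''(4) = 20 > 0 ⇒ local minimum.
The local maximum is P(2) = 55/3.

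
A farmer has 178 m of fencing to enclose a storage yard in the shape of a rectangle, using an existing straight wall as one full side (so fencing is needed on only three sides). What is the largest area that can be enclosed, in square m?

7921/2

Let the sides perpendicular to the wall have length x and the parallel side y, so 2x + y = 178 and the area is A = xy = x(178 − 2x).
A'(x) = 178 − 4x = 0 gives x = 89/2, and A''(x) = −4 < 0 confirms a maximum.
Then y = 178 − 2·89/2 = 89 and A = 7921/2.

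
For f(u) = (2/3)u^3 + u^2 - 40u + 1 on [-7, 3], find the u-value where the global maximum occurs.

f'(u) = 2u^2 + 2u - 40, whose only zero in [-7, 3] is u = -5.
Evaluating at the critical points and endpoints: f(-7) = 304/3,  f(-5) = 428/3,  f(3) = -92.
The maximum over the interval is 428/3, attained at u = -5.

-5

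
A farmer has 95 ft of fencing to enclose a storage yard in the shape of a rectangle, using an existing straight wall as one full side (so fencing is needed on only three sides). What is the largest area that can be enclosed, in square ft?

Let the sides perpendicular to the wall have length x and the parallel side y, so 2x + y = 95 and the area is A = xy = x(95 − 2x).
A'(x) = 95 − 4x = 0 gives x = 95/4, and A''(x) = −4 < 0 confirms a maximum.
Then y = 95 − 2·95/4 = 95/2 and A = 9025/8.

9025/8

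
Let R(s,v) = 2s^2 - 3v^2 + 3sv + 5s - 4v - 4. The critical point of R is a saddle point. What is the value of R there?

∂R/∂s = 4s + 3v + 5 = 0 and ∂R/∂v = 3s - 6v - 4 = 0, so (s, v) = (-6/11, -31/33).
The Hessian has R_{ss} = 4, R_{vv} = -6, R_{sv} = 3, giving D = -33 < 0, so the point is a saddle point.
R(-6/11, -31/33) = -115/33.

-115/33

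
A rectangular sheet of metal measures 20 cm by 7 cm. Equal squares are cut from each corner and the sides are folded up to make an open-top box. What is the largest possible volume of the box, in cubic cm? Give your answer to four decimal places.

With cut size x, the volume is V(x) = x(20 − 2x)(7 − 2x) for 0 < x < 3.5.
V'(x) = 12x^2 − 108x + 140. Setting V'(x) = 0 gives x ≈ 1.5703 (the root in (0, 3.5)).
V''(x) = 24x − 108 is negative there, so this is the maximum; V ≈ 102.1750.

102.1750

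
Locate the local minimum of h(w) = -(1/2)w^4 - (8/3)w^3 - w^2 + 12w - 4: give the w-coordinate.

h'(w) = -2w^3 - 8w^2 - 2w + 12. Setting h'(w) = 0 gives w ∈ {-3, -2, 1}.
h''(w) = -6w^2 - 16w - 2. h''(-3) = -8 < 0 ⇒ local maximum; h''(-2) = 6 > 0 ⇒ local minimum; h''(1) = -24 < 0 ⇒ local maximum.
Thus h has its local minimum at w = -2, with value -56/3.

-2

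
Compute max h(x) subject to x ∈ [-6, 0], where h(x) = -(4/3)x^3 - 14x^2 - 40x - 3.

95/3

h'(x) = -4x^2 - 28x - 40, which vanishes at x = -5 and x = -2.
Evaluating at the critical points and endpoints: h(-6) = 21,  h(-5) = 41/3,  h(-2) = 95/3,  h(0) = -3.
So the maximum is h(-2) = 95/3.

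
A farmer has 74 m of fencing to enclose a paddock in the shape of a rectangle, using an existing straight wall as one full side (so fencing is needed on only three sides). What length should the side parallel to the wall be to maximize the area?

Let the sides perpendicular to the wall have length x and the parallel side y, so 2x + y = 74 and the area is A = xy = x(74 − 2x).
A'(x) = 74 − 4x = 0 gives x = 37/2, and A''(x) = −4 < 0 confirms a maximum.
Then y = 74 − 2·37/2 = 37 and A = 1369/2.

37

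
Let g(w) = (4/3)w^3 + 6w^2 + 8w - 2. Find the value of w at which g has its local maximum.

g'(w) = 4w^2 + 12w + 8. Setting g'(w) = 0 gives w ∈ {-2, -1}.
Since g''(w) = 8w + 12, we get g''(-2) = -4 < 0 ⇒ local maximum; g''(-1) = 4 > 0 ⇒ local minimum.
So the local maximum value is g(-2) = -14/3.

-2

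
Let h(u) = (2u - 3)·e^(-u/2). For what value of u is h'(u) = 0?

h'(u) = 2·e^(-u/2) + (2u - 3)·(-1/2)·e^(-u/2) = (-u + 7/2)·e^(-u/2). Since e^(-u/2) > 0, the only critical point is u = 7/2.
h''(7/2) has the same sign as -1 < 0, so this is a local maximum.
h(7/2) = (4)·e^(-7/4) ≈ 0.6951.

7/2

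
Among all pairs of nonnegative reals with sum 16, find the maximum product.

64

With x + y = 16, the product is P(x) = x(16 − x).
P'(x) = 16 − 2x = 0 gives x = 8; P'' = −2 < 0, so this is the maximum.
P = 8·8 = 64.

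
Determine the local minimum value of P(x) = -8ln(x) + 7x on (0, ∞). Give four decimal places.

P'(x) = -8/x + 7 = 0 gives x = 8/7.
P''(x) = 8/x², which is positive for x > 0, so this is a local minimum.
P(8/7) = -8·ln(8/7) + 8 ≈ 6.9317.

6.9317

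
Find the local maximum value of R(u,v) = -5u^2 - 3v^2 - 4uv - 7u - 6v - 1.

115/44

∂R/∂u = -10u - 4v - 7 = 0 and ∂R/∂v = -4u - 6v - 6 = 0, so (u, v) = (-9/22, -8/11).
The Hessian has R_{uu} = -10, R_{vv} = -6, R_{uv} = -4, giving D = 44 > 0 with R_{uu} < 0, so the point is a local maximum.
R(-9/22, -8/11) = 115/44.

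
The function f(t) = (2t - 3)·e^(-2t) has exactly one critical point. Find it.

Differentiating with the product rule gives f'(t) = (-4t + 8)·e^(-2t). Since e^(-2t) > 0, the only critical point is t = 2.
f''(2) has the same sign as -4 < 0, so this is a local maximum.
f(2) = (1)·e^(-4) ≈ 0.0183.

2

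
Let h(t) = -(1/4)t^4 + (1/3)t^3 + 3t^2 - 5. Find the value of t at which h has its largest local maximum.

3

h'(t) = -t^3 + t^2 + 6t = 0 at t = -2, 0, 3.
Second-derivative test with h''(t) = -3t^2 + 2t + 6: h''(-2) = -10 < 0 ⇒ local maximum; h''(0) = 6 > 0 ⇒ local minimum; h''(3) = -15 < 0 ⇒ local maximum.
Thus h has its largest local maximum at t = 3, with value 43/4.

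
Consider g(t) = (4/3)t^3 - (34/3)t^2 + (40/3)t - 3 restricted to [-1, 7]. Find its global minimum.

-53

The derivative is 4t^2 - (68/3)t + 40/3, which vanishes at t = 2/3 and t = 5.
Compare values at every candidate in [-1, 7]: g(-1) = -29; g(2/3) = 101/81; g(5) = -53; g(7) = -23/3.
So the minimum is g(5) = -53.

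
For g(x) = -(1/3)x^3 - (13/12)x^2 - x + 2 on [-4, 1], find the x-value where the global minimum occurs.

The derivative is -x^2 - (13/6)x - 1, which vanishes at x = -3/2 and x = -2/3.
Compare values at every candidate in [-4, 1]: g(-4) = 10; g(-3/2) = 35/16; g(-2/3) = 185/81; g(1) = -5/12.
Hence the absolute minimum is -5/12 at x = 1.

1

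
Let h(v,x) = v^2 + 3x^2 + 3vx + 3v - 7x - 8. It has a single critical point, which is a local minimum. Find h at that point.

-163/3

∂h/∂v = 2v + 3x + 3 = 0 and ∂h/∂x = 3v + 6x - 7 = 0, so (v, x) = (-13, 23/3).
The Hessian has h_{vv} = 2, h_{xx} = 6, h_{vx} = 3, giving D = 3 > 0 with h_{vv} > 0, so the point is a local minimum.
h(-13, 23/3) = -163/3.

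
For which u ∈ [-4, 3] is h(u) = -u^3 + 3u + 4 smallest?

3

Differentiating, h'(u) = -3u^2 + 3; which vanishes at u = -1 and u = 1.
Compare values at every candidate in [-4, 3]: h(-4) = 56; h(-1) = 2; h(1) = 6; h(3) = -14.
So the minimum is h(3) = -14.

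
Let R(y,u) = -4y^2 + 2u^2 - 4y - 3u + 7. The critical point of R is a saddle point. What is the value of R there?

∂R/∂y = -8y - 4 = 0 and ∂R/∂u = 4u - 3 = 0, so (y, u) = (-1/2, 3/4).
The Hessian has R_{yy} = -8, R_{uu} = 4, R_{yu} = 0, giving D = -32 < 0, so the point is a saddle point.
R(-1/2, 3/4) = 55/8.

55/8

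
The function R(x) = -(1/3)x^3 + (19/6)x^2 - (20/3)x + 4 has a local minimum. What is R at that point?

-4/81

R'(x) = -x^2 + (19/3)x - 20/3 = 0 at x = 4/3, 5.
Second-derivative test with R''(x) = -2x + 19/3: R''(4/3) = 11/3 > 0 ⇒ local minimum; R''(5) = -11/3 < 0 ⇒ local maximum.
So the local minimum value is R(4/3) = -4/81.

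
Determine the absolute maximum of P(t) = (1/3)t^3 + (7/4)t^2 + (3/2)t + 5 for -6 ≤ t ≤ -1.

29/4

P'(t) = t^2 + (7/2)t + 3/2, whose only zero in [-6, -1] is t = -3.
Candidates: P(-6) = -13, P(-3) = 29/4, P(-1) = 59/12.
Hence the absolute maximum is 29/4 at t = -3.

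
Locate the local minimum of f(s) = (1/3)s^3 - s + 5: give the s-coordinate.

f'(s) = s^2 - 1. Setting f'(s) = 0 gives s ∈ {-1, 1}.
f''(s) = 2s. f''(-1) = -2 < 0 ⇒ local maximum; f''(1) = 2 > 0 ⇒ local minimum.
So the local minimum value is f(1) = 13/3.

1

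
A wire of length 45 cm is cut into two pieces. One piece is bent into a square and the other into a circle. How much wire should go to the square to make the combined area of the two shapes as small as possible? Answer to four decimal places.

25.2045

Let x be the length used for the square. Square side x/4; circle radius (45−x)/(2π).
A(x) = (x/4)² + π·((45−x)/(2π))² = x²/16 + (45−x)²/(4π) for 0 ≤ x ≤ 45. A'(x) = x/8 − (45−x)/(2π) = 0 gives x = 4·45/(π+4) ≈ 25.2045.
A'' = 1/8 + 1/(2π) > 0, so this gives the minimum combined area; x ≈ 25.2045 cm to the square.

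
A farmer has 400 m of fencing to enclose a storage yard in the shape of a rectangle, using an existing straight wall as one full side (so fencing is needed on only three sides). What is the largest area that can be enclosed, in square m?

Let the sides perpendicular to the wall have length x and the parallel side y, so 2x + y = 400 and the area is A = xy = x(400 − 2x).
A'(x) = 400 − 4x = 0 gives x = 100, and A''(x) = −4 < 0 confirms a maximum.
Then y = 400 − 2·100 = 200 and A = 20000.

20000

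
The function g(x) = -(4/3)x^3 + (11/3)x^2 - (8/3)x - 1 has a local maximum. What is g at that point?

g'(x) = -4x^2 + (22/3)x - 8/3 = 0 at x = 1/2, 4/3.
Second-derivative test with g''(x) = -8x + 22/3: g''(1/2) = 10/3 > 0 ⇒ local minimum; g''(4/3) = -10/3 < 0 ⇒ local maximum.
Thus g has its local maximum at x = 4/3, with value -97/81.

-97/81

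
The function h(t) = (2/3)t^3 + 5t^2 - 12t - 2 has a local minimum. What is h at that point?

h'(t) = 2t^2 + 10t - 12. Setting h'(t) = 0 gives t ∈ {-6, 1}.
h''(t) = 4t + 10. h''(-6) = -14 < 0 ⇒ local maximum; h''(1) = 14 > 0 ⇒ local minimum.
Thus h has its local minimum at t = 1, with value -25/3.

-25/3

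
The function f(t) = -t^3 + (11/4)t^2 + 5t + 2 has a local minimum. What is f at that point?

5/27

f'(t) = -3t^2 + (11/2)t + 5 = 0 at t = -2/3, 5/2.
Second-derivative test with f''(t) = -6t + 11/2: f''(-2/3) = 19/2 > 0 ⇒ local minimum; f''(5/2) = -19/2 < 0 ⇒ local maximum.
The local minimum is f(-2/3) = 5/27.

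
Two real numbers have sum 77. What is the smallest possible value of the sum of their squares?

With a + b = 77, a^2 + b^2 = a^2 + (77 − a)^2.
The derivative 2a − 2(77 − a) = 4a − 154 vanishes at a = 77/2; second derivative 4 > 0, a minimum.
The minimum is 2·(77/2)^2 = 5929/2.

5929/2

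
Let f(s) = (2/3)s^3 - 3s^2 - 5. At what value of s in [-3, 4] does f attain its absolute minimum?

-3

Differentiating, f'(s) = 2s^2 - 6s; which vanishes at s = 0 and s = 3.
Compare values at every candidate in [-3, 4]: f(-3) = -50; f(0) = -5; f(3) = -14; f(4) = -31/3.
The minimum over the interval is -50, attained at s = -3.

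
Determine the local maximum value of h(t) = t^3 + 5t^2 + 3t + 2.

Critical points: h'(t) = 3t^2 + 10t + 3 vanishes at t = -3, -1/3.
Since h''(t) = 6t + 10, we get h''(-3) = -8 < 0 ⇒ local maximum; h''(-1/3) = 8 > 0 ⇒ local minimum.
Thus h has its local maximum at t = -3, with value 11.

11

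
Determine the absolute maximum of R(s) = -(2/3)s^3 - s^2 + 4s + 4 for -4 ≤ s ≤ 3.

44/3

The derivative is -2s^2 - 2s + 4, which vanishes at s = -2 and s = 1.
Evaluating at the critical points and endpoints: R(-4) = 44/3, R(-2) = -8/3, R(1) = 19/3, R(3) = -11.
Hence the absolute maximum is 44/3 at s = -4.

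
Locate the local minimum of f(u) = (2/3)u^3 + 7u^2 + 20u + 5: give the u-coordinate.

-2

f'(u) = 2u^2 + 14u + 20 = 0 at u = -5, -2.
Second-derivative test with f''(u) = 4u + 14: f''(-5) = -6 < 0 ⇒ local maximum; f''(-2) = 6 > 0 ⇒ local minimum.
So the local minimum value is f(-2) = -37/3.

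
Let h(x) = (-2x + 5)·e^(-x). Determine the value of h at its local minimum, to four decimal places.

-0.0604

By the product rule, h'(x) = (2x - 7)·e^(-x). Since e^(-x) > 0, the only critical point is x = 7/2.
h''(7/2) has the same sign as 2 > 0, so this is a local minimum.
h(7/2) = (-2)·e^(-7/2) ≈ -0.0604.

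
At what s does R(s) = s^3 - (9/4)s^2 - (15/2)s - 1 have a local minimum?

Critical points: R'(s) = 3s^2 - (9/2)s - 15/2 vanishes at s = -1, 5/2.
Since R''(s) = 6s - 9/2, we get R''(-1) = -21/2 < 0 ⇒ local maximum; R''(5/2) = 21/2 > 0 ⇒ local minimum.
Thus R has its local minimum at s = 5/2, with value -291/16.

5/2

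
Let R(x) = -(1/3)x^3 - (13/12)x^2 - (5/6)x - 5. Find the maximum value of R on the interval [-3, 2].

-13/4

Differentiating, R'(x) = -x^2 - (13/6)x - 5/6; which vanishes at x = -5/3 and x = -1/2.
Compare values at every candidate in [-3, 2]: R(-3) = -13/4,  R(-5/3) = -1645/324,  R(-1/2) = -77/16,  R(2) = -41/3.
So the maximum is R(-3) = -13/4.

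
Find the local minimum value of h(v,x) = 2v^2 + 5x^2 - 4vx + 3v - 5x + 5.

85/24

∂h/∂v = 4v - 4x + 3 = 0 and ∂h/∂x = -4v + 10x - 5 = 0, so (v, x) = (-5/12, 1/3).
The Hessian has h_{vv} = 4, h_{xx} = 10, h_{vx} = -4, giving D = 24 > 0 with h_{vv} > 0, so the point is a local minimum.
h(-5/12, 1/3) = 85/24.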